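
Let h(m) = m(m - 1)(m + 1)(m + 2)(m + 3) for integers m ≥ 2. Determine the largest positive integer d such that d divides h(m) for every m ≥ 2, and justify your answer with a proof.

Computing the first values: h(2) = 120 and h(3) = 720; gcd(120, 720) = 120, so d ≤ 120.
We prove 120 | m(m - 1)(m + 1)(m + 2)(m + 3) for all m ≥ 2 by induction on m.
When m = 2: h(2) = 120 = 120·(1), so 120 | h(2).
Suppose the result is true for m = r, i.e. 120 | h(r). Then
h(r+1) − h(r) = r·(r+1)·(r+2)·(r+3)·(r+4) − (r-1)·r·(r+1)·(r+2)·(r+3) = r·(r+1)·(r+2)·(r+3)·[(r+4) − (r-1)] = 5·r·(r+1)·(r+2)·(r+3). The product of 4 consecutive integers is divisible by (4)! = 24, so h(r+1) − h(r) is divisible by 5·24 = 120. By the inductive hypothesis 120 | h(r), hence 120 | h(r+1).
This completes the induction.
Therefore the largest such d is 120.

d = 120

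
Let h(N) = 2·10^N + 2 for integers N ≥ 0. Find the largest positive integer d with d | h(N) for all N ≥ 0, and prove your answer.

Computing the first values: h(0) = 4 and h(1) = 22; gcd(4, 22) = 2, so d ≤ 2.
We prove 2 | 2·10^N + 2 for all N ≥ 0 by induction on N.
Base case (N = 0): h(0) = 4 = 2·(2), so 2 | h(0).
Suppose the result is true for N = i, i.e. 2 | h(i). Then
h(i+1) = 2·10^(i+1) + 2 = 10·(2·10^i + 2) - 18 = 10·h(i) - 18. The first term is divisible by 2 by the inductive hypothesis, and -18 is divisible by 2. Hence 2 | h(i+1).
By induction, the statement is established for all N ≥ 0.
Therefore the largest such d is 2.

d = 2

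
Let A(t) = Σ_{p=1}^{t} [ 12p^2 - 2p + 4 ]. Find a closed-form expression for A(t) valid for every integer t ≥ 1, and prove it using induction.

We claim A(t) = t(4t^2 + 5t + 5) for all t ≥ 1.
For the base case t = 1: A(1) = 14, and the closed form gives 14. They agree.
Inductive step: assume the claim holds for t = p, so A(p) = p(4p^2 + 5p + 5).
Then A(p+1) = A(p) + (12p^2 + 22p + 14) = (p(4p^2 + 5p + 5)) + (12p^2 + 22p + 14).
Simplifying, A(p+1) = (p + 1)(4p^2 + 13p + 14) = (p+1)(4(p+1)^2 + 5(p+1) + 5),
which is the closed form with t = p+1.
By the principle of mathematical induction, the result holds for all t ≥ 1.

A(t) = t(4t^2 + 5t + 5)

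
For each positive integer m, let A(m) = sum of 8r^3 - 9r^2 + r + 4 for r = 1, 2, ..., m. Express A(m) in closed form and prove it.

We claim A(m) = m(2m^3 + m^2 - 2m + 3) for all m ≥ 1.
Base case (m = 1): A(1) = 4, and the closed form gives 4. They agree.
Inductive step: suppose the statement holds for some r ≥ 1, so A(r) = r(2r^3 + r^2 - 2r + 3).
Then A(r+1) = A(r) + (8r^3 + 15r^2 + 7r + 4) = (r(2r^3 + r^2 - 2r + 3)) + (8r^3 + 15r^2 + 7r + 4).
Simplifying, A(r+1) = (r + 1)(2r^3 + 7r^2 + 6r + 4) = (r+1)(2(r+1)^3 + (r+1)^2 - 2(r+1) + 3),
which is the closed form with m = r+1.
By the principle of mathematical induction, the result holds for all m ≥ 1.

A(m) = m(2m^3 + m^2 - 2m + 3)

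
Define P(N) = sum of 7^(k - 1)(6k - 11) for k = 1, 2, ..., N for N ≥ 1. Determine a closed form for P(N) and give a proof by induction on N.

We claim P(N) = 7^N(N - 2) + 2 for all N ≥ 1.
When N = 1: P(1) = -5, and the closed form gives -5. They agree.
Inductive step: assume the claim holds for N = k, so P(k) = 7^k(k - 2) + 2.
Then P(k+1) = P(k) + (7^k(6k - 5)) = (7^k(k - 2) + 2) + (7^k(6k - 5)).
Simplifying, P(k+1) = 7^(k + 1)k - 7^(k + 1) + 2 = 7^(k+1)((k+1) - 2) + 2,
which is the closed form with N = k+1.
This completes the induction.

P(N) = 7^N(N - 2) + 2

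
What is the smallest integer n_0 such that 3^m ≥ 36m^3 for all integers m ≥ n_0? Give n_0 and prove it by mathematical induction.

n_0 = 10

At m = 9: 19683 < 26244, so the inequality fails and n_0 ≥ 10. We prove 3^m ≥ 36m^3 for all m ≥ 10.
Base step (m = 10): 3^m = 59049 and 36m^3 = 36000, so 59049 ≥ 36000.
For the inductive step, assume it holds for an arbitrary i ≥ 10, so 3^i ≥ 36i^3.
Then 3^(i + 1) = 3·(3^i) ≥ 3·(36i^3).
Also, for i ≥ 10 we have 3·(36i^3) ≥ 36(i+1)^3, since 3 ≥ (1 + 1/i)^3 for all i ≥ 10.
Combining, 3^(i + 1) ≥ 36(i+1)^3.
This completes the induction.
Hence the smallest such n_0 is 10.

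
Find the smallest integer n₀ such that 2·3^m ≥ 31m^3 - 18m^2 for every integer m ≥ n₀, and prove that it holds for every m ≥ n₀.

At m = 8: 13122 < 14720, so the inequality fails and n₀ ≥ 9. We prove 2·3^m ≥ 31m^3 - 18m^2 for all m ≥ 9.
When m = 9: 2·3^m = 39366 and 31m^3 - 18m^2 = 21141, so 39366 ≥ 21141.
For the inductive step, assume it holds for an arbitrary k ≥ 9, so 2·3^k ≥ 31k^3 - 18k^2.
Then 2·3^(k + 1) = 3·(2·3^k) ≥ 3·(31k^3 - 18k^2).
Also, for k ≥ 9 we have 3·(31k^3 - 18k^2) ≥ 31(k+1)^3 - 18(k+1)^2, since 3·(31k^3 - 18k^2) − (31(k+1)^3 - 18(k+1)^2) = 62k^3 - 129k^2 - 57k - 13, which is nonnegative for all k ≥ 9.
Combining, 2·3^(k + 1) ≥ 31(k+1)^3 - 18(k+1)^2.
Hence, by induction on m, the claim holds for every m ≥ 9.
Hence the smallest such n₀ is 9.

n₀ = 9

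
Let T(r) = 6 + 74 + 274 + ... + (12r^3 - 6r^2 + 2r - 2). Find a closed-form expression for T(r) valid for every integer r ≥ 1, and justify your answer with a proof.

We claim T(r) = r(3r^3 + 4r^2 + r - 2) for all r ≥ 1.
Base step (r = 1): T(1) = 6, and the closed form gives 6. They agree.
Inductive step: suppose the statement holds for some i ≥ 1, so T(i) = i(3i^3 + 4i^2 + i - 2).
Then T(i+1) = T(i) + (12i^3 + 30i^2 + 26i + 6) = (i(3i^3 + 4i^2 + i - 2)) + (12i^3 + 30i^2 + 26i + 6).
Simplifying, T(i+1) = (i + 1)(3i^3 + 13i^2 + 18i + 6) = (i+1)(3(i+1)^3 + 4(i+1)^2 + (i+1) - 2),
which is the closed form with r = i+1.
By the principle of mathematical induction, the result holds for all r ≥ 1.

T(r) = r(3r^3 + 4r^2 + r - 2)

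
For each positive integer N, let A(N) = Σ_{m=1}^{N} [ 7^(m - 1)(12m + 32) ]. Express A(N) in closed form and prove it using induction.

A(N) = 7^N(2N + 5) - 5

We claim A(N) = 7^N(2N + 5) - 5 for all N ≥ 1.
Base step (N = 1): A(1) = 44, and the closed form gives 44. They agree.
Inductive step: suppose the statement holds for some m ≥ 1, so A(m) = 7^m(2m + 5) - 5.
Then A(m+1) = A(m) + (7^m(12m + 44)) = (7^m(2m + 5) - 5) + (7^m(12m + 44)).
Simplifying, A(m+1) = 14·7^m·m + 49·7^m - 5 = 7^(m+1)(2(m+1) + 5) - 5,
which is the closed form with N = m+1.
Hence, by induction on N, the claim holds for every N ≥ 1.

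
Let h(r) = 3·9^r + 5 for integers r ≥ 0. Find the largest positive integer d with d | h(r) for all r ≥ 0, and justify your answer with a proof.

d = 8

Computing the first values: h(0) = 8 and h(1) = 32; gcd(8, 32) = 8, so d ≤ 8.
We prove 8 | 3·9^r + 5 for all r ≥ 0 by induction on r.
Base case (r = 0): h(0) = 8 = 8·(1), so 8 | h(0).
For the inductive step, assume it holds for an arbitrary j ≥ 0, i.e. 8 | h(j). Then
h(j+1) = 3·9^(j+1) + 5 = 9·(3·9^j + 5) - 40 = 9·h(j) - 40. The first term is divisible by 8 by the inductive hypothesis, and -40 is divisible by 8. Hence 8 | h(j+1).
By induction, the statement is established for all r ≥ 0.
Therefore the largest such d is 8.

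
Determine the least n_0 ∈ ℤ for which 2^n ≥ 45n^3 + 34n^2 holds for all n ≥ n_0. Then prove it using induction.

n_0 = 19

At n = 18: 262144 < 273456, so the inequality fails and n_0 ≥ 19. We prove 2^n ≥ 45n^3 + 34n^2 for all n ≥ 19.
For the base case n = 19: 2^n = 524288 and 45n^3 + 34n^2 = 320929, so 524288 ≥ 320929.
Inductive step: assume the claim holds for n = k, so 2^k ≥ 45k^3 + 34k^2.
Then 2^(k + 1) = 2·(2^k) ≥ 2·(45k^3 + 34k^2).
Also, for k ≥ 19 we have 2·(45k^3 + 34k^2) ≥ 45(k+1)^3 + 34(k+1)^2, since 2·(45k^3 + 34k^2) − (45(k+1)^3 + 34(k+1)^2) = 45k^3 - 101k^2 - 203k - 79, which is nonnegative for all k ≥ 19.
Combining, 2^(k + 1) ≥ 45(k+1)^3 + 34(k+1)^2.
By induction, the statement is established for all n ≥ 19.
Hence the smallest such n_0 is 19.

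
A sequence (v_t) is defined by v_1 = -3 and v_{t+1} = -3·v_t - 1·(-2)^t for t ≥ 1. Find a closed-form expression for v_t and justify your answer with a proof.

v_t = -(-2)^t - 5(-3)^(t - 1)

Computing the first terms: v_1 = -3, v_2 = 11, v_3 = -37. This suggests v_t = -(-2)^t - 5(-3)^(t - 1).
Base case (t = 1): the formula gives -3 = -3 = v_1.
Inductive step: suppose the statement holds for some m ≥ 1, so v_m = -(-2)^m - 5(-3)^(m - 1).
Then v_{m+1} = -3·v_m - 1·(-2)^m = -3·(-(-2)^m - 5(-3)^(m - 1)) - 1·(-2)^m = -(-2)^(m + 1) - 5(-3)^m = -(-2)^(m+1) - 5(-3)^((m+1) - 1),
which is the claimed formula at t = m+1.
By induction, the statement is established for all t ≥ 1.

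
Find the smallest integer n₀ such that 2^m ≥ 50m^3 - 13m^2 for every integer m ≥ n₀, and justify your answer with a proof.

n₀ = 19

At m = 18: 262144 < 287388, so the inequality fails and n₀ ≥ 19. We prove 2^m ≥ 50m^3 - 13m^2 for all m ≥ 19.
Base step (m = 19): 2^m = 524288 and 50m^3 - 13m^2 = 338257, so 524288 ≥ 338257.
Suppose the result is true for m = i, so 2^i ≥ 50i^3 - 13i^2.
Then 2^(i + 1) = 2·(2^i) ≥ 2·(50i^3 - 13i^2).
Also, for i ≥ 19 we have 2·(50i^3 - 13i^2) ≥ 50(i+1)^3 - 13(i+1)^2, since 2·(50i^3 - 13i^2) − (50(i+1)^3 - 13(i+1)^2) = 50i^3 - 163i^2 - 124i - 37, which is nonnegative for all i ≥ 19.
Combining, 2^(i + 1) ≥ 50(i+1)^3 - 13(i+1)^2.
By induction, the statement is established for all m ≥ 19.
Hence the smallest such n₀ is 19.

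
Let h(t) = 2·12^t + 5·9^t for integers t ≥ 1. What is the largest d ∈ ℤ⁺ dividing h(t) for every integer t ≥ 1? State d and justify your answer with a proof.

d = 3

Computing the first values: h(1) = 69 and h(2) = 693; gcd(69, 693) = 3, so d ≤ 3.
We prove 3 | 2·12^t + 5·9^t for all t ≥ 1 by induction on t.
When t = 1: h(1) = 69 = 3·(23), so 3 | h(1).
Inductive step: suppose the statement holds for some i ≥ 1, i.e. 3 | h(i). Then
h(i+1) − 12·h(i) = (2·12^(i+1) + 5·9^(i+1)) − 12·(2·12^i + 5·9^i) = (5)·9^i·(9 − 12) = (-15)·9^i. Since 3 | h(i) by the inductive hypothesis, 3 | 12·h(i); and 3 | -15 since -15 = 3·-5. Therefore 3 | h(i+1).
By induction, the statement is established for all t ≥ 1.
Therefore the largest such d is 3.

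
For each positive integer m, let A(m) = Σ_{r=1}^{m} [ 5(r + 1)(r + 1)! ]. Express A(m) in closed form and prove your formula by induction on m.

We claim A(m) = 5(m + 2)! - 10 for all m ≥ 1.
When m = 1: A(1) = 20, and the closed form gives 20. They agree.
Inductive step: suppose the statement holds for some r ≥ 1, so A(r) = 5(r + 2)! - 10.
Then A(r+1) = A(r) + (5(r + 2)(r + 2)!) = (5(r + 2)! - 10) + (5(r + 2)(r + 2)!).
Simplifying, A(r+1) = 5((r+1) + 2)! - 10,
which is the closed form with m = r+1.
Hence, by induction on m, the claim holds for every m ≥ 1.

A(m) = 5(m + 2)! - 10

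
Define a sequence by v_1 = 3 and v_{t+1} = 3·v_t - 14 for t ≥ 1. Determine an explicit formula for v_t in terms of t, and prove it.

Computing the first terms: v_1 = 3, v_2 = -5, v_3 = -29. This suggests v_t = -4·3^(t - 1) + 7.
When t = 1: the formula gives 3 = 3 = v_1.
Suppose the result is true for t = m, so v_m = -4·3^(m - 1) + 7.
Then v_{m+1} = 3·v_m - 14 = 3·(-4·3^(m - 1) + 7) - 14 = -4·3^m + 7 = -4·3^((m+1) - 1) + 7,
which is the claimed formula at t = m+1.
By the principle of mathematical induction, the result holds for all t ≥ 1.

v_t = -4·3^(t - 1) + 7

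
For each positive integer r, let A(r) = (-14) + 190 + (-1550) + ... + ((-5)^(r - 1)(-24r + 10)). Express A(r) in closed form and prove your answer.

We claim A(r) = (-5)^r(4r - 1) + 1 for all r ≥ 1.
Base case (r = 1): A(1) = -14, and the closed form gives -14. They agree.
Inductive step: assume the claim holds for r = p, so A(p) = (-5)^p(4p - 1) + 1.
Then A(p+1) = A(p) + ((-5)^p(-24p - 14)) = ((-5)^p(4p - 1) + 1) + ((-5)^p(-24p - 14)).
Simplifying, A(p+1) = -20(-5)^p·p - 15(-5)^p + 1 = (-5)^(p+1)(4(p+1) - 1) + 1,
which is the closed form with r = p+1.
By induction, the statement is established for all r ≥ 1.

A(r) = (-5)^r(4r - 1) + 1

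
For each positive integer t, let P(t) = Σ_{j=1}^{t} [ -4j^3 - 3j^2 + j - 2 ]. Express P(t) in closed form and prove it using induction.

We claim P(t) = -t(t^3 + 3t^2 + 2t + 2) for all t ≥ 1.
When t = 1: P(1) = -8, and the closed form gives -8. They agree.
Inductive step: assume the claim holds for t = j, so P(j) = j(-j^3 - 3j^2 - 2j - 2).
Then P(j+1) = P(j) + (j - 4(j + 1)^3 - 3(j + 1)^2 - 1) = (j(-j^3 - 3j^2 - 2j - 2)) + (j - 4(j + 1)^3 - 3(j + 1)^2 - 1).
Simplifying, P(j+1) = -(j + 1)(j^3 + 6j^2 + 11j + 8) = -(j+1)((j+1)^3 + 3(j+1)^2 + 2(j+1) + 2),
which is the closed form with t = j+1.
By the principle of mathematical induction, the result holds for all t ≥ 1.

P(t) = -t(t^3 + 3t^2 + 2t + 2)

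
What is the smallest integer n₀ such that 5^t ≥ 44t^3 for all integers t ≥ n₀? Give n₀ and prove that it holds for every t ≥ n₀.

n₀ = 6

At t = 5: 3125 < 5500, so the inequality fails and n₀ ≥ 6. We prove 5^t ≥ 44t^3 for all t ≥ 6.
When t = 6: 5^t = 15625 and 44t^3 = 9504, so 15625 ≥ 9504.
Inductive step: assume the claim holds for t = k, so 5^k ≥ 44k^3.
Then 5^(k + 1) = 5·(5^k) ≥ 5·(44k^3).
Also, for k ≥ 6 we have 5·(44k^3) ≥ 44(k+1)^3, since 5 ≥ (1 + 1/k)^3 for all k ≥ 6.
Combining, 5^(k + 1) ≥ 44(k+1)^3.
By the principle of mathematical induction, the result holds for all t ≥ 6.
Hence the smallest such n₀ is 6.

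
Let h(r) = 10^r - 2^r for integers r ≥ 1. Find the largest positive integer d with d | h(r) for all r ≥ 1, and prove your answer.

Computing the first values: h(1) = 8 and h(2) = 96; gcd(8, 96) = 8, so d ≤ 8.
We prove 8 | 10^r - 2^r for all r ≥ 1 by induction on r.
When r = 1: h(1) = 8 = 8·(1), so 8 | h(1).
For the inductive step, assume it holds for an arbitrary p ≥ 1, i.e. 8 | h(p). Then
10^{p+1} − 2^{p+1} = 10·10^p − 2·2^p = 10·(10^p − 2^p) + (8)·2^p. The first term is divisible by 8 by the inductive hypothesis, and the second term (8)·2^p is divisible by 8 since 8 | 8. Hence 8 | h(p+1).
By the principle of mathematical induction, the result holds for all r ≥ 1.
Therefore the largest such d is 8.

d = 8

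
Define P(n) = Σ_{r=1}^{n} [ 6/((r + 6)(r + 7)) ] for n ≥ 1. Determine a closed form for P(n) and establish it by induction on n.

We claim P(n) = 6n/(7(n + 7)) for all n ≥ 1.
For the base case n = 1: P(1) = 3/28, and the closed form gives 3/28. They agree.
Suppose the result is true for n = r, so P(r) = 6r/(7(r + 7)).
Then P(r+1) = P(r) + (6/((r + 7)(r + 8))) = (6r/(7(r + 7))) + (6/((r + 7)(r + 8))).
Simplifying, P(r+1) = 6(r + 1)/(7(r + 8)) = 6(r+1)/(7((r+1) + 7)),
which is the closed form with n = r+1.
Hence, by induction on n, the claim holds for every n ≥ 1.

P(n) = 6n/(7(n + 7))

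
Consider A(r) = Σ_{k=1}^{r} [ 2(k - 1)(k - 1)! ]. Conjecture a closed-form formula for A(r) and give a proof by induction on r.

We claim A(r) = 2r! - 2 for all r ≥ 1.
When r = 1: A(1) = 0, and the closed form gives 0. They agree.
Inductive step: suppose the statement holds for some k ≥ 1, so A(k) = 2k! - 2.
Then A(k+1) = A(k) + (2k·k!) = (2k! - 2) + (2k·k!).
Simplifying, A(k+1) = 2(k+1)! - 2,
which is the closed form with r = k+1.
By induction, the statement is established for all r ≥ 1.

A(r) = 2r! - 2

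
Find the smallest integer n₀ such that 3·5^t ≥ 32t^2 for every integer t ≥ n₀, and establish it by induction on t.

n₀ = 3

At t = 2: 75 < 128, so the inequality fails and n₀ ≥ 3. We prove 3·5^t ≥ 32t^2 for all t ≥ 3.
Base case (t = 3): 3·5^t = 375 and 32t^2 = 288, so 375 ≥ 288.
Inductive step: assume the claim holds for t = m, so 3·5^m ≥ 32m^2.
Then 3·5^(m + 1) = 5·(3·5^m) ≥ 5·(32m^2).
Also, for m ≥ 3 we have 5·(32m^2) ≥ 32(m+1)^2, since 5 ≥ (1 + 1/m)^2 for all m ≥ 3.
Combining, 3·5^(m + 1) ≥ 32(m+1)^2.
Hence, by induction on t, the claim holds for every t ≥ 3.
Hence the smallest such n₀ is 3.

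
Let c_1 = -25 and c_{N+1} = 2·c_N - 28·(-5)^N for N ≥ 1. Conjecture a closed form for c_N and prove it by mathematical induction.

Computing the first terms: c_1 = -25, c_2 = 90, c_3 = -520. This suggests c_N = 4(-5)^N - 5·2^(N - 1).
When N = 1: the formula gives -25 = -25 = c_1.
Inductive step: assume the claim holds for N = j, so c_j = 4(-5)^j - 5·2^(j - 1).
Then c_{j+1} = 2·c_j - 28·(-5)^j = 2·(4(-5)^j - 5·2^(j - 1)) - 28·(-5)^j = 4(-5)^(j + 1) - 5·2^j = 4(-5)^(j+1) - 5·2^((j+1) - 1),
which is the claimed formula at N = j+1.
Hence, by induction on N, the claim holds for every N ≥ 1.

c_N = 4(-5)^N - 5·2^(N - 1)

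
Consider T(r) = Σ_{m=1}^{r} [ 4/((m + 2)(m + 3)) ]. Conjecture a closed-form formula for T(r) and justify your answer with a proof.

We claim T(r) = 4r/(3(r + 3)) for all r ≥ 1.
When r = 1: T(1) = 1/3, and the closed form gives 1/3. They agree.
Suppose the result is true for r = m, so T(m) = 4m/(3(m + 3)).
Then T(m+1) = T(m) + (4/((m + 3)(m + 4))) = (4m/(3(m + 3))) + (4/((m + 3)(m + 4))).
Simplifying, T(m+1) = 4(m + 1)/(3(m + 4)) = 4(m+1)/(3((m+1) + 3)),
which is the closed form with r = m+1.
This completes the induction.

T(r) = 4r/(3(r + 3))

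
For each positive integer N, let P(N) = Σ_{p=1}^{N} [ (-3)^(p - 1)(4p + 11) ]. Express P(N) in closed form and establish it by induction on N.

P(N) = -(-3)^N(N + 3) + 3

We claim P(N) = -(-3)^N(N + 3) + 3 for all N ≥ 1.
Base step (N = 1): P(1) = 15, and the closed form gives 15. They agree.
For the inductive step, assume it holds for an arbitrary p ≥ 1, so P(p) = -(-3)^p(p + 3) + 3.
Then P(p+1) = P(p) + ((-3)^p(4p + 15)) = (-(-3)^p(p + 3) + 3) + ((-3)^p(4p + 15)).
Simplifying, P(p+1) = 3(-3)^p·p + 12(-3)^p + 3 = -(-3)^(p+1)((p+1) + 3) + 3,
which is the closed form with N = p+1.
Hence, by induction on N, the claim holds for every N ≥ 1.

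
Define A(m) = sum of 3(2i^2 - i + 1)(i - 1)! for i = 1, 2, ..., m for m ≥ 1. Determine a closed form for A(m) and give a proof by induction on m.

We claim A(m) = (6m + 3)m! - 3 for all m ≥ 1.
When m = 1: A(1) = 6, and the closed form gives 6. They agree.
Inductive step: suppose the statement holds for some i ≥ 1, so A(i) = (6i + 3)i! - 3.
Then A(i+1) = A(i) + (3(2i^2 + 3i + 2)i!) = ((6i + 3)i! - 3) + (3(2i^2 + 3i + 2)i!).
Simplifying, A(i+1) = (6(i+1) + 3)(i+1)! - 3,
which is the closed form with m = i+1.
By the principle of mathematical induction, the result holds for all m ≥ 1.

A(m) = (6m + 3)m! - 3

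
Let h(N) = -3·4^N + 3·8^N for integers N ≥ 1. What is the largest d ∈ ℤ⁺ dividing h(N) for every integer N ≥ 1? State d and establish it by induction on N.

Computing the first values: h(1) = 12 and h(2) = 144; gcd(12, 144) = 12, so d ≤ 12.
We prove 12 | -3·4^N + 3·8^N for all N ≥ 1 by induction on N.
Base case (N = 1): h(1) = 12 = 12·(1), so 12 | h(1).
Inductive step: suppose the statement holds for some p ≥ 1, i.e. 12 | h(p). Then
h(p+1) − 8·h(p) = (-3·4^(p+1) + 3·8^(p+1)) − 8·(-3·4^p + 3·8^p) = (-3)·4^p·(4 − 8) = (12)·4^p. Since 12 | h(p) by the inductive hypothesis, 12 | 8·h(p); and 12 | 12 since 12 = 12·1. Therefore 12 | h(p+1).
By the principle of mathematical induction, the result holds for all N ≥ 1.
Therefore the largest such d is 12.

d = 12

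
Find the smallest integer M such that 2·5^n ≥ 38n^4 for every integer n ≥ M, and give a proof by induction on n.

M = 7

At n = 6: 31250 < 49248, so the inequality fails and M ≥ 7. We prove 2·5^n ≥ 38n^4 for all n ≥ 7.
Base case (n = 7): 2·5^n = 156250 and 38n^4 = 91238, so 156250 ≥ 91238.
Suppose the result is true for n = k, so 2·5^k ≥ 38k^4.
Then 2·5^(k + 1) = 5·(2·5^k) ≥ 5·(38k^4).
Also, for k ≥ 7 we have 5·(38k^4) ≥ 38(k+1)^4, since 5 ≥ (1 + 1/k)^4 for all k ≥ 7.
Combining, 2·5^(k + 1) ≥ 38(k+1)^4.
Hence, by induction on n, the claim holds for every n ≥ 7.
Hence the smallest such M is 7.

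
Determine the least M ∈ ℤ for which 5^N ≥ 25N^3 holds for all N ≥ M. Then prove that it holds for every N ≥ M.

At N = 4: 625 < 1600, so the inequality fails and M ≥ 5. We prove 5^N ≥ 25N^3 for all N ≥ 5.
When N = 5: 5^N = 3125 and 25N^3 = 3125, so 3125 ≥ 3125.
Suppose the result is true for N = r, so 5^r ≥ 25r^3.
Then 5^(r + 1) = 5·(5^r) ≥ 5·(25r^3).
Also, for r ≥ 5 we have 5·(25r^3) ≥ 25(r+1)^3, since 5 ≥ (1 + 1/r)^3 for all r ≥ 5.
Combining, 5^(r + 1) ≥ 25(r+1)^3.
By the principle of mathematical induction, the result holds for all N ≥ 5.
Hence the smallest such M is 5.

M = 5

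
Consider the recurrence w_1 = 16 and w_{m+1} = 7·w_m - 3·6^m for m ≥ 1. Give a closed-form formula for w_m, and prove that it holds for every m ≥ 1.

Computing the first terms: w_1 = 16, w_2 = 94, w_3 = 550. This suggests w_m = 3·6^m - 2·7^(m - 1).
When m = 1: the formula gives 16 = 16 = w_1.
Inductive step: assume the claim holds for m = p, so w_p = 3·6^p - 2·7^(p - 1).
Then w_{p+1} = 7·w_p - 3·6^p = 7·(3·6^p - 2·7^(p - 1)) - 3·6^p = 3·6^(p + 1) - 2·7^p = 3·6^(p+1) - 2·7^((p+1) - 1),
which is the claimed formula at m = p+1.
Hence, by induction on m, the claim holds for every m ≥ 1.

w_m = 3·6^m - 2·7^(m - 1)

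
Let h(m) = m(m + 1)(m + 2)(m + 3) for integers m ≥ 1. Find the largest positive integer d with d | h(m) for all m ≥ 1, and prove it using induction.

d = 24

Computing the first values: h(1) = 24 and h(2) = 120; gcd(24, 120) = 24, so d ≤ 24.
We prove 24 | m(m + 1)(m + 2)(m + 3) for all m ≥ 1 by induction on m.
When m = 1: h(1) = 24 = 24·(1), so 24 | h(1).
Inductive step: suppose the statement holds for some j ≥ 1, i.e. 24 | h(j). Then
h(j+1) − h(j) = (j+1)·(j+2)·(j+3)·(j+4) − j·(j+1)·(j+2)·(j+3) = (j+1)·(j+2)·(j+3)·[(j+4) − j] = 4·(j+1)·(j+2)·(j+3). The product of 3 consecutive integers is divisible by (3)! = 6, so h(j+1) − h(j) is divisible by 4·6 = 24. By the inductive hypothesis 24 | h(j), hence 24 | h(j+1).
This completes the induction.
Therefore the largest such d is 24.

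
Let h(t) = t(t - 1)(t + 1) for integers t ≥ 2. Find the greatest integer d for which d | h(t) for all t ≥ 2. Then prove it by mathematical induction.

d = 6

Computing the first values: h(2) = 6 and h(3) = 24; gcd(6, 24) = 6, so d ≤ 6.
We prove 6 | t(t - 1)(t + 1) for all t ≥ 2 by induction on t.
For the base case t = 2: h(2) = 6 = 6·(1), so 6 | h(2).
Suppose the result is true for t = p, i.e. 6 | h(p). Then
h(p+1) − h(p) = p·(p+1)·(p+2) − (p-1)·p·(p+1) = p·(p+1)·[(p+2) − (p-1)] = 3·p·(p+1). The product of 2 consecutive integers is divisible by (2)! = 2, so h(p+1) − h(p) is divisible by 3·2 = 6. By the inductive hypothesis 6 | h(p), hence 6 | h(p+1).
Hence, by induction on t, the claim holds for every t ≥ 2.
Therefore the largest such d is 6.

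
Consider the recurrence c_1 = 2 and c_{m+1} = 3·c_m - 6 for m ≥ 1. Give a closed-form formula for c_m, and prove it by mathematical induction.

Computing the first terms: c_1 = 2, c_2 = 0, c_3 = -6. This suggests c_m = -3^(m - 1) + 3.
Base case (m = 1): the formula gives 2 = 2 = c_1.
For the inductive step, assume it holds for an arbitrary k ≥ 1, so c_k = -3^(k - 1) + 3.
Then c_{k+1} = 3·c_k - 6 = 3·(-3^(k - 1) + 3) - 6 = -3^k + 3 = -3^((k+1) - 1) + 3,
which is the claimed formula at m = k+1.
By the principle of mathematical induction, the result holds for all m ≥ 1.

c_m = -3^(m - 1) + 3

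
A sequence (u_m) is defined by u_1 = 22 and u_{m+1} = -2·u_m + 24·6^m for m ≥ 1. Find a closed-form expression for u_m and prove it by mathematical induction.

Computing the first terms: u_1 = 22, u_2 = 100, u_3 = 664. This suggests u_m = (-2)^(m + 1) + 3·6^m.
When m = 1: the formula gives 22 = 22 = u_1.
Inductive step: suppose the statement holds for some p ≥ 1, so u_p = (-2)^(p + 1) + 3·6^p.
Then u_{p+1} = -2·u_p + 24·6^p = -2·((-2)^(p + 1) + 3·6^p) + 24·6^p = (-2)^(p + 2) + 3·6^(p + 1) = (-2)^((p+1) + 1) + 3·6^(p+1),
which is the claimed formula at m = p+1.
By the principle of mathematical induction, the result holds for all m ≥ 1.

u_m = (-2)^(m + 1) + 3·6^m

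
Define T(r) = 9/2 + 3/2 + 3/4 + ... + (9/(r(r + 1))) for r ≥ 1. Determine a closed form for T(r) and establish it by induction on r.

We claim T(r) = 9r/(r + 1) for all r ≥ 1.
For the base case r = 1: T(1) = 9/2, and the closed form gives 9/2. They agree.
Inductive step: suppose the statement holds for some p ≥ 1, so T(p) = 9p/(p + 1).
Then T(p+1) = T(p) + (9/((p + 1)(p + 2))) = (9p/(p + 1)) + (9/((p + 1)(p + 2))).
Simplifying, T(p+1) = 9(p + 1)/(p + 2) = 9(p+1)/((p+1) + 1),
which is the closed form with r = p+1.
By the principle of mathematical induction, the result holds for all r ≥ 1.

T(r) = 9r/(r + 1)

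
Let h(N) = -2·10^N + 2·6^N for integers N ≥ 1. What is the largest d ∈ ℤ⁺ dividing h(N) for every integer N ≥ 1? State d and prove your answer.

Computing the first values: h(1) = -8 and h(2) = -128; gcd(-8, -128) = 8, so d ≤ 8.
We prove 8 | -2·10^N + 2·6^N for all N ≥ 1 by induction on N.
Base step (N = 1): h(1) = -8 = 8·(-1), so 8 | h(1).
Suppose the result is true for N = p, i.e. 8 | h(p). Then
h(p+1) − 10·h(p) = (-2·10^(p+1) + 2·6^(p+1)) − 10·(-2·10^p + 2·6^p) = (2)·6^p·(6 − 10) = (-8)·6^p. Since 8 | h(p) by the inductive hypothesis, 8 | 10·h(p); and 8 | -8 since -8 = 8·-1. Therefore 8 | h(p+1).
By the principle of mathematical induction, the result holds for all N ≥ 1.
Therefore the largest such d is 8.

d = 8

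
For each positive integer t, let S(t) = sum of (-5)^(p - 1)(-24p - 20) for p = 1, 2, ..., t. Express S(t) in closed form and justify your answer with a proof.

We claim S(t) = 4(-5)^t(t + 1) - 4 for all t ≥ 1.
Base case (t = 1): S(1) = -44, and the closed form gives -44. They agree.
For the inductive step, assume it holds for an arbitrary p ≥ 1, so S(p) = 4(-5)^p(p + 1) - 4.
Then S(p+1) = S(p) + ((-5)^p(-24p - 44)) = (4(-5)^p(p + 1) - 4) + ((-5)^p(-24p - 44)).
Simplifying, S(p+1) = -20(-5)^p·p - 40(-5)^p - 4 = 4(-5)^(p+1)((p+1) + 1) - 4,
which is the closed form with t = p+1.
By the principle of mathematical induction, the result holds for all t ≥ 1.

S(t) = 4(-5)^t(t + 1) - 4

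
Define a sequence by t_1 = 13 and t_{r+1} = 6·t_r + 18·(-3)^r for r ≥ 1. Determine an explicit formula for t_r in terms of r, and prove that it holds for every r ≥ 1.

Computing the first terms: t_1 = 13, t_2 = 24, t_3 = 306. This suggests t_r = -2(-3)^r + 7·6^(r - 1).
When r = 1: the formula gives 13 = 13 = t_1.
For the inductive step, assume it holds for an arbitrary k ≥ 1, so t_k = -2(-3)^k + 7·6^(k - 1).
Then t_{k+1} = 6·t_k + 18·(-3)^k = 6·(-2(-3)^k + 7·6^(k - 1)) + 18·(-3)^k = -2(-3)^(k + 1) + 7·6^k = -2(-3)^(k+1) + 7·6^((k+1) - 1),
which is the claimed formula at r = k+1.
This completes the induction.

t_r = -2(-3)^r + 7·6^(r - 1)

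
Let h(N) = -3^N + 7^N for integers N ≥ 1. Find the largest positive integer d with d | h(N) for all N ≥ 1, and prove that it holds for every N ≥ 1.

Computing the first values: h(1) = 4 and h(2) = 40; gcd(4, 40) = 4, so d ≤ 4.
We prove 4 | -3^N + 7^N for all N ≥ 1 by induction on N.
When N = 1: h(1) = 4 = 4·(1), so 4 | h(1).
Suppose the result is true for N = k, i.e. 4 | h(k). Then
7^{k+1} − 3^{k+1} = 7·7^k − 3·3^k = 7·(7^k − 3^k) + (4)·3^k. The first term is divisible by 4 by the inductive hypothesis, and the second term (4)·3^k is divisible by 4 since 4 | 4. Hence 4 | h(k+1).
By induction, the statement is established for all N ≥ 1.
Therefore the largest such d is 4.

d = 4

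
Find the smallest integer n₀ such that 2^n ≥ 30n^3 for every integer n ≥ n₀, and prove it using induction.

At n = 17: 131072 < 147390, so the inequality fails and n₀ ≥ 18. We prove 2^n ≥ 30n^3 for all n ≥ 18.
For the base case n = 18: 2^n = 262144 and 30n^3 = 174960, so 262144 ≥ 174960.
Inductive step: suppose the statement holds for some k ≥ 18, so 2^k ≥ 30k^3.
Then 2^(k + 1) = 2·(2^k) ≥ 2·(30k^3).
Also, for k ≥ 18 we have 2·(30k^3) ≥ 30(k+1)^3, since 2 ≥ (1 + 1/k)^3 for all k ≥ 18.
Combining, 2^(k + 1) ≥ 30(k+1)^3.
By induction, the statement is established for all n ≥ 18.
Hence the smallest such n₀ is 18.

n₀ = 18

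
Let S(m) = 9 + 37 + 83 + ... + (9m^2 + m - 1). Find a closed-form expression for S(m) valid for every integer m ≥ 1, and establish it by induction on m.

S(m) = m(3m^2 + 5m + 1)

We claim S(m) = m(3m^2 + 5m + 1) for all m ≥ 1.
For the base case m = 1: S(1) = 9, and the closed form gives 9. They agree.
Suppose the result is true for m = j, so S(j) = j(3j^2 + 5j + 1).
Then S(j+1) = S(j) + (j + 9(j + 1)^2) = (j(3j^2 + 5j + 1)) + (j + 9(j + 1)^2).
Simplifying, S(j+1) = (j + 1)(3j^2 + 11j + 9) = (j+1)(3(j+1)^2 + 5(j+1) + 1),
which is the closed form with m = j+1.
Hence, by induction on m, the claim holds for every m ≥ 1.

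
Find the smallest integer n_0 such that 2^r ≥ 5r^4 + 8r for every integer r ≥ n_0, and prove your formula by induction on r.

At r = 19: 524288 < 651757, so the inequality fails and n_0 ≥ 20. We prove 2^r ≥ 5r^4 + 8r for all r ≥ 20.
Base case (r = 20): 2^r = 1048576 and 5r^4 + 8r = 800160, so 1048576 ≥ 800160.
Suppose the result is true for r = i, so 2^i ≥ 5i^4 + 8i.
Then 2^(i + 1) = 2·(2^i) ≥ 2·(5i^4 + 8i).
Also, for i ≥ 20 we have 2·(5i^4 + 8i) ≥ 5(i+1)^4 + 8(i+1), since 2·(5i^4 + 8i) − (5(i+1)^4 + 8(i+1)) = 5i^4 - 20i^3 - 30i^2 - 12i - 13, which is nonnegative for all i ≥ 20.
Combining, 2^(i + 1) ≥ 5(i+1)^4 + 8(i+1).
Hence, by induction on r, the claim holds for every r ≥ 20.
Hence the smallest such n_0 is 20.

n_0 = 20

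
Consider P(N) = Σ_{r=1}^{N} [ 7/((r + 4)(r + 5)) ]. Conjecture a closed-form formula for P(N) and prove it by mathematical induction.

We claim P(N) = 7N/(5(N + 5)) for all N ≥ 1.
Base case (N = 1): P(1) = 7/30, and the closed form gives 7/30. They agree.
For the inductive step, assume it holds for an arbitrary r ≥ 1, so P(r) = 7r/(5(r + 5)).
Then P(r+1) = P(r) + (7/((r + 5)(r + 6))) = (7r/(5(r + 5))) + (7/((r + 5)(r + 6))).
Simplifying, P(r+1) = 7(r + 1)/(5(r + 6)) = 7(r+1)/(5((r+1) + 5)),
which is the closed form with N = r+1.
By the principle of mathematical induction, the result holds for all N ≥ 1.

P(N) = 7N/(5(N + 5))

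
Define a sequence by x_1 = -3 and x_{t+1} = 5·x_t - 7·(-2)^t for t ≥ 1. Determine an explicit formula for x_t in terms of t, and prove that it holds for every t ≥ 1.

Computing the first terms: x_1 = -3, x_2 = -1, x_3 = -33. This suggests x_t = (-2)^t - 5^(t - 1).
When t = 1: the formula gives -3 = -3 = x_1.
Suppose the result is true for t = p, so x_p = (-2)^p - 5^(p - 1).
Then x_{p+1} = 5·x_p - 7·(-2)^p = 5·((-2)^p - 5^(p - 1)) - 7·(-2)^p = (-2)^(p + 1) - 5^p = (-2)^(p+1) - 5^((p+1) - 1),
which is the claimed formula at t = p+1.
Hence, by induction on t, the claim holds for every t ≥ 1.

x_t = (-2)^t - 5^(t - 1)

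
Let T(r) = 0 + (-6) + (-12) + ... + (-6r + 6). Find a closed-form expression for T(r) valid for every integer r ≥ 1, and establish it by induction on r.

We claim T(r) = -3r(r - 1) for all r ≥ 1.
For the base case r = 1: T(1) = 0, and the closed form gives 0. They agree.
Inductive step: assume the claim holds for r = p, so T(p) = 3p(-p + 1).
Then T(p+1) = T(p) + (-6p) = (3p(-p + 1)) + (-6p).
Simplifying, T(p+1) = -3p(p + 1) = -3(p+1)((p+1) - 1),
which is the closed form with r = p+1.
Hence, by induction on r, the claim holds for every r ≥ 1.

T(r) = -3r(r - 1)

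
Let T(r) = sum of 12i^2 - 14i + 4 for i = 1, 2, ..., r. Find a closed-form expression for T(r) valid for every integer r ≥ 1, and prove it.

We claim T(r) = r(4r^2 - r - 1) for all r ≥ 1.
Base step (r = 1): T(1) = 2, and the closed form gives 2. They agree.
For the inductive step, assume it holds for an arbitrary i ≥ 1, so T(i) = i(4i^2 - i - 1).
Then T(i+1) = T(i) + (12i^2 + 10i + 2) = (i(4i^2 - i - 1)) + (12i^2 + 10i + 2).
Simplifying, T(i+1) = (i + 1)(4i^2 + 7i + 2) = (i+1)(4(i+1)^2 - (i+1) - 1),
which is the closed form with r = i+1.
By induction, the statement is established for all r ≥ 1.

T(r) = r(4r^2 - r - 1)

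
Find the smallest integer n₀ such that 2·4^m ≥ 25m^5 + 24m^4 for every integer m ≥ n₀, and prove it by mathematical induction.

n₀ = 11

At m = 10: 2097152 < 2740000, so the inequality fails and n₀ ≥ 11. We prove 2·4^m ≥ 25m^5 + 24m^4 for all m ≥ 11.
For the base case m = 11: 2·4^m = 8388608 and 25m^5 + 24m^4 = 4377659, so 8388608 ≥ 4377659.
Inductive step: assume the claim holds for m = j, so 2·4^j ≥ 25j^5 + 24j^4.
Then 2·4^(j + 1) = 4·(2·4^j) ≥ 4·(25j^5 + 24j^4).
Also, for j ≥ 11 we have 4·(25j^5 + 24j^4) ≥ 25(j+1)^5 + 24(j+1)^4, since 4·(25j^5 + 24j^4) − (25(j+1)^5 + 24(j+1)^4) = 75j^5 - 53j^4 - 346j^3 - 394j^2 - 221j - 49, which is nonnegative for all j ≥ 11.
Combining, 2·4^(j + 1) ≥ 25(j+1)^5 + 24(j+1)^4.
Hence, by induction on m, the claim holds for every m ≥ 11.
Hence the smallest such n₀ is 11.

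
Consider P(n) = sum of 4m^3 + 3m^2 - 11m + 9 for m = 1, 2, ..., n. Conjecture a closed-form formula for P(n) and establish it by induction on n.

We claim P(n) = n(n + 4)(n^2 - n + 1) for all n ≥ 1.
Base case (n = 1): P(1) = 5, and the closed form gives 5. They agree.
Suppose the result is true for n = m, so P(m) = m(m^3 + 3m^2 - 3m + 4).
Then P(m+1) = P(m) + (4m^3 + 15m^2 + 7m + 5) = (m(m^3 + 3m^2 - 3m + 4)) + (4m^3 + 15m^2 + 7m + 5).
Simplifying, P(m+1) = (m + 1)(m + 5)(m^2 + m + 1) = (m+1)((m+1) + 4)((m+1)^2 - (m+1) + 1),
which is the closed form with n = m+1.
This completes the induction.

P(n) = n(n + 4)(n^2 - n + 1)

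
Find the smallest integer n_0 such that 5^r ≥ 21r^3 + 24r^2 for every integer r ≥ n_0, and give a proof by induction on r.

n_0 = 6

At r = 5: 3125 < 3225, so the inequality fails and n_0 ≥ 6. We prove 5^r ≥ 21r^3 + 24r^2 for all r ≥ 6.
When r = 6: 5^r = 15625 and 21r^3 + 24r^2 = 5400, so 15625 ≥ 5400.
Inductive step: assume the claim holds for r = i, so 5^i ≥ 21i^3 + 24i^2.
Then 5^(i + 1) = 5·(5^i) ≥ 5·(21i^3 + 24i^2).
Also, for i ≥ 6 we have 5·(21i^3 + 24i^2) ≥ 21(i+1)^3 + 24(i+1)^2, since 5·(21i^3 + 24i^2) − (21(i+1)^3 + 24(i+1)^2) = 84i^3 + 33i^2 - 111i - 45, which is nonnegative for all i ≥ 6.
Combining, 5^(i + 1) ≥ 21(i+1)^3 + 24(i+1)^2.
This completes the induction.
Hence the smallest such n_0 is 6.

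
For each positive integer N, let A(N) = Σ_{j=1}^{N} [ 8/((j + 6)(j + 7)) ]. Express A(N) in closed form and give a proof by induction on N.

We claim A(N) = 8N/(7(N + 7)) for all N ≥ 1.
For the base case N = 1: A(1) = 1/7, and the closed form gives 1/7. They agree.
For the inductive step, assume it holds for an arbitrary j ≥ 1, so A(j) = 8j/(7(j + 7)).
Then A(j+1) = A(j) + (8/((j + 7)(j + 8))) = (8j/(7(j + 7))) + (8/((j + 7)(j + 8))).
Simplifying, A(j+1) = 8(j + 1)/(7(j + 8)) = 8(j+1)/(7((j+1) + 7)),
which is the closed form with N = j+1.
By the principle of mathematical induction, the result holds for all N ≥ 1.

A(N) = 8N/(7(N + 7))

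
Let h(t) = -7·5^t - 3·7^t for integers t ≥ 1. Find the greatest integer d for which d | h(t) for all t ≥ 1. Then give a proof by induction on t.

d = 14

Computing the first values: h(1) = -56 and h(2) = -322; gcd(-56, -322) = 14, so d ≤ 14.
We prove 14 | -7·5^t - 3·7^t for all t ≥ 1 by induction on t.
Base case (t = 1): h(1) = -56 = 14·(-4), so 14 | h(1).
Suppose the result is true for t = j, i.e. 14 | h(j). Then
h(j+1) − 7·h(j) = (-7·5^(j+1) - 3·7^(j+1)) − 7·(-7·5^j - 3·7^j) = (-7)·5^j·(5 − 7) = (14)·5^j. Since 14 | h(j) by the inductive hypothesis, 14 | 7·h(j); and 14 | 14 since 14 = 14·1. Therefore 14 | h(j+1).
By the principle of mathematical induction, the result holds for all t ≥ 1.
Therefore the largest such d is 14.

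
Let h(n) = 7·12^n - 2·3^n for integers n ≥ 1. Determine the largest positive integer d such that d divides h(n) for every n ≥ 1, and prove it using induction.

Computing the first values: h(1) = 78 and h(2) = 990; gcd(78, 990) = 6, so d ≤ 6.
We prove 6 | 7·12^n - 2·3^n for all n ≥ 1 by induction on n.
Base case (n = 1): h(1) = 78 = 6·(13), so 6 | h(1).
Inductive step: suppose the statement holds for some r ≥ 1, i.e. 6 | h(r). Then
h(r+1) − 12·h(r) = (7·12^(r+1) - 2·3^(r+1)) − 12·(7·12^r - 2·3^r) = (-2)·3^r·(3 − 12) = (18)·3^r. Since 6 | h(r) by the inductive hypothesis, 6 | 12·h(r); and 6 | 18 since 18 = 6·3. Therefore 6 | h(r+1).
This completes the induction.
Therefore the largest such d is 6.

d = 6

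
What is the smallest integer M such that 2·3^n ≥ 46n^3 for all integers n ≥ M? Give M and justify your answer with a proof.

At n = 8: 13122 < 23552, so the inequality fails and M ≥ 9. We prove 2·3^n ≥ 46n^3 for all n ≥ 9.
Base case (n = 9): 2·3^n = 39366 and 46n^3 = 33534, so 39366 ≥ 33534.
For the inductive step, assume it holds for an arbitrary m ≥ 9, so 2·3^m ≥ 46m^3.
Then 2·3^(m + 1) = 3·(2·3^m) ≥ 3·(46m^3).
Also, for m ≥ 9 we have 3·(46m^3) ≥ 46(m+1)^3, since 3 ≥ (1 + 1/m)^3 for all m ≥ 9.
Combining, 2·3^(m + 1) ≥ 46(m+1)^3.
By the principle of mathematical induction, the result holds for all n ≥ 9.
Hence the smallest such M is 9.

M = 9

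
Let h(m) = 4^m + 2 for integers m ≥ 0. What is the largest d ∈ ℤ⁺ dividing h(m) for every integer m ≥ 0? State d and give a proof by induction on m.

d = 3

Computing the first values: h(0) = 3 and h(1) = 6; gcd(3, 6) = 3, so d ≤ 3.
We prove 3 | 4^m + 2 for all m ≥ 0 by induction on m.
Base case (m = 0): h(0) = 3 = 3·(1), so 3 | h(0).
Inductive step: suppose the statement holds for some j ≥ 0, i.e. 3 | h(j). Then
h(j+1) = 4^(j+1) + 2 = 4·(4^j + 2) - 6 = 4·h(j) - 6. The first term is divisible by 3 by the inductive hypothesis, and -6 is divisible by 3. Hence 3 | h(j+1).
By the principle of mathematical induction, the result holds for all m ≥ 0.
Therefore the largest such d is 3.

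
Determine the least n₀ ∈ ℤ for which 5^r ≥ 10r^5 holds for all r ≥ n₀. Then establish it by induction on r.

n₀ = 8

At r = 7: 78125 < 168070, so the inequality fails and n₀ ≥ 8. We prove 5^r ≥ 10r^5 for all r ≥ 8.
Base step (r = 8): 5^r = 390625 and 10r^5 = 327680, so 390625 ≥ 327680.
For the inductive step, assume it holds for an arbitrary i ≥ 8, so 5^i ≥ 10i^5.
Then 5^(i + 1) = 5·(5^i) ≥ 5·(10i^5).
Also, for i ≥ 8 we have 5·(10i^5) ≥ 10(i+1)^5, since 5 ≥ (1 + 1/i)^5 for all i ≥ 8.
Combining, 5^(i + 1) ≥ 10(i+1)^5.
This completes the induction.
Hence the smallest such n₀ is 8.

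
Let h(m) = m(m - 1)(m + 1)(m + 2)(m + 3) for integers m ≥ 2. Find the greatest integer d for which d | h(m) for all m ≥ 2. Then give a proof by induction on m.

d = 120

Computing the first values: h(2) = 120 and h(3) = 720; gcd(120, 720) = 120, so d ≤ 120.
We prove 120 | m(m - 1)(m + 1)(m + 2)(m + 3) for all m ≥ 2 by induction on m.
Base case (m = 2): h(2) = 120 = 120·(1), so 120 | h(2).
Suppose the result is true for m = r, i.e. 120 | h(r). Then
h(r+1) − h(r) = r·(r+1)·(r+2)·(r+3)·(r+4) − (r-1)·r·(r+1)·(r+2)·(r+3) = r·(r+1)·(r+2)·(r+3)·[(r+4) − (r-1)] = 5·r·(r+1)·(r+2)·(r+3). The product of 4 consecutive integers is divisible by (4)! = 24, so h(r+1) − h(r) is divisible by 5·24 = 120. By the inductive hypothesis 120 | h(r), hence 120 | h(r+1).
By induction, the statement is established for all m ≥ 2.
Therefore the largest such d is 120.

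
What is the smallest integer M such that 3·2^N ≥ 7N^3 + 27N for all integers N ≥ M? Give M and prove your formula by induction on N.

At N = 12: 12288 < 12420, so the inequality fails and M ≥ 13. We prove 3·2^N ≥ 7N^3 + 27N for all N ≥ 13.
Base case (N = 13): 3·2^N = 24576 and 7N^3 + 27N = 15730, so 24576 ≥ 15730.
Suppose the result is true for N = j, so 3·2^j ≥ 7j^3 + 27j.
Then 3·2^(j + 1) = 2·(3·2^j) ≥ 2·(7j^3 + 27j).
Also, for j ≥ 13 we have 2·(7j^3 + 27j) ≥ 7(j+1)^3 + 27(j+1), since 2·(7j^3 + 27j) − (7(j+1)^3 + 27(j+1)) = 7j^3 - 21j^2 + 6j - 34, which is nonnegative for all j ≥ 13.
Combining, 3·2^(j + 1) ≥ 7(j+1)^3 + 27(j+1).
By the principle of mathematical induction, the result holds for all N ≥ 13.
Hence the smallest such M is 13.

M = 13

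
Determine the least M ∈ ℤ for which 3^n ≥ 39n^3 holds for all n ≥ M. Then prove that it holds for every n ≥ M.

M = 10

At n = 9: 19683 < 28431, so the inequality fails and M ≥ 10. We prove 3^n ≥ 39n^3 for all n ≥ 10.
For the base case n = 10: 3^n = 59049 and 39n^3 = 39000, so 59049 ≥ 39000.
For the inductive step, assume it holds for an arbitrary p ≥ 10, so 3^p ≥ 39p^3.
Then 3^(p + 1) = 3·(3^p) ≥ 3·(39p^3).
Also, for p ≥ 10 we have 3·(39p^3) ≥ 39(p+1)^3, since 3 ≥ (1 + 1/p)^3 for all p ≥ 10.
Combining, 3^(p + 1) ≥ 39(p+1)^3.
This completes the induction.
Hence the smallest such M is 10.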